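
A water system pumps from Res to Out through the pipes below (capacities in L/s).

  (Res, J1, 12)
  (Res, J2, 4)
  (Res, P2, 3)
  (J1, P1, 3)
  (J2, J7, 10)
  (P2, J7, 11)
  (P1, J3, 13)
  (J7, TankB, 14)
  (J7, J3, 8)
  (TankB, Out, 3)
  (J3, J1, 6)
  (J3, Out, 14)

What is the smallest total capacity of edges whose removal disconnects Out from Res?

Augment Res→J1→P1→J3→Out: bottleneck 3, flow now 3.
Augment Res→J2→J7→TankB→Out: bottleneck 3, flow now 6.
Augment Res→J2→J7→J3→Out: bottleneck 1, flow now 7.
Augment Res→P2→J7→J3→Out: bottleneck 3, flow now 10.
No augmenting path remains; maximum flow = 10.
By max-flow min-cut, the minimum cut capacity equals the max flow.
In the residual graph, reachable from Res: {Res, J1}.
Min-cut edges: Res→J2 (4), Res→P2 (3), J1→P1 (3); capacity 4 + 3 + 3 = 10.

10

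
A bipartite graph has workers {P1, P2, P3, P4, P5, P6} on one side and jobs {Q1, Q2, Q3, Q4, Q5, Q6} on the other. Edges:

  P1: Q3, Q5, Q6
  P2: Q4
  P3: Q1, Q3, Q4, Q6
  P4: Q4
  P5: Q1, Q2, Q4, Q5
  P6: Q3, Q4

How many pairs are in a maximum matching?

Unit-capacity flow: source→left, listed edges, right→sink; max matching = max flow.
Augmenting path P1→Q3 (+1); matched 1.
Augmenting path P2→Q4 (+1); matched 2.
Augmenting path P3→Q1 (+1); matched 3.
Augmenting path P5→Q2 (+1); matched 4.
Augmenting path P6→Q3→P1→Q5 (+1); matched 5.
No augmenting path remains; maximum matching = 5.
König certificate: {P1, P3, P5, P6, Q4} is a vertex cover of size 5 (every listed pair touches it), so no matching can be larger.

5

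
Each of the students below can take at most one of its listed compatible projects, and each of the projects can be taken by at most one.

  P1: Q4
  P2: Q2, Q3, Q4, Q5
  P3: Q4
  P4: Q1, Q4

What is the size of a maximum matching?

3

Unit-capacity flow: source→left, listed edges, right→sink; max matching = max flow.
Augmenting path P1→Q4 (+1); matched 1.
Augmenting path P2→Q2 (+1); matched 2.
Augmenting path P4→Q1 (+1); matched 3.
No augmenting path remains; maximum matching = 3.
König certificate: {P2, P4, Q4} is a vertex cover of size 3 (every listed pair touches it), so no matching can be larger.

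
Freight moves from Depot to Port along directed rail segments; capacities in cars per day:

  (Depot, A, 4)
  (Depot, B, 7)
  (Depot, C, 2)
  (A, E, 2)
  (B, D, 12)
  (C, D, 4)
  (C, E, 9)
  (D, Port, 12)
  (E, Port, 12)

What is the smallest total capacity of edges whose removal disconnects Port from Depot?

11

Augment Depot→A→E→Port: bottleneck 2, flow now 2.
Augment Depot→B→D→Port: bottleneck 7, flow now 9.
Augment Depot→C→D→Port: bottleneck 2, flow now 11.
No augmenting path remains; maximum flow = 11.
By max-flow min-cut, the minimum cut capacity equals the max flow.
In the residual graph, reachable from Depot: {Depot, A}.
Min-cut edges: Depot→B (7), Depot→C (2), A→E (2); capacity 7 + 2 + 2 = 11.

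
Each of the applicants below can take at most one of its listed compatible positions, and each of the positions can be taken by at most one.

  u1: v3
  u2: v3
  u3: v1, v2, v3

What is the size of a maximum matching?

2

Unit-capacity flow: source→left, listed edges, right→sink; max matching = max flow.
Augmenting path u1→v3 (+1); matched 1.
Augmenting path u3→v1 (+1); matched 2.
No augmenting path remains; maximum matching = 2.
König certificate: {u3, v3} is a vertex cover of size 2 (every listed pair touches it), so no matching can be larger.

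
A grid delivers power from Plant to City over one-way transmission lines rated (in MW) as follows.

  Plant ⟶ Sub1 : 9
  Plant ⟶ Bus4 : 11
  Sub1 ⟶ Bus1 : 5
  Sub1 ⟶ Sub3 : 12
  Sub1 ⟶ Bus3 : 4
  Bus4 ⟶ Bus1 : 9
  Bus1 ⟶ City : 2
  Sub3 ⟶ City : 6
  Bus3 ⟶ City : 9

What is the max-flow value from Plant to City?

11

Augment Plant→Sub1→Bus1→City: bottleneck 2, flow now 2.
Augment Plant→Sub1→Sub3→City: bottleneck 6, flow now 8.
Augment Plant→Sub1→Bus3→City: bottleneck 1, flow now 9.
Augment Plant→Bus4→Bus1→Sub1→Bus3→City: bottleneck 2, flow now 11. (uses reverse residual edge)
No augmenting path remains; maximum flow = 11.
In the residual graph, reachable from Plant: {Plant, Bus4, Bus1}.
Min-cut edges: Plant→Sub1 (9), Bus1→City (2); capacity 9 + 2 = 11.
This cut is saturated, so no flow can exceed 11.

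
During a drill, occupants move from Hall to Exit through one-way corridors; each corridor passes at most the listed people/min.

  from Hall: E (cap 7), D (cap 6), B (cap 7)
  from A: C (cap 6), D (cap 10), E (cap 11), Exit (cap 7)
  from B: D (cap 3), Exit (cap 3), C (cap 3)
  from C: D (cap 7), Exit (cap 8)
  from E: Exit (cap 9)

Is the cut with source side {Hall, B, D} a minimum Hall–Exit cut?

Given cut capacity: 7 + 3 + 3 = 13.
Augment Hall→B→Exit: bottleneck 3, flow now 3.
Augment Hall→E→Exit: bottleneck 7, flow now 10.
Augment Hall→B→C→Exit: bottleneck 3, flow now 13.
No augmenting path remains; maximum flow = 13.
Cut capacity 13 equals the max flow, so it is a minimum cut.

Yes — it is a minimum cut (capacity 13).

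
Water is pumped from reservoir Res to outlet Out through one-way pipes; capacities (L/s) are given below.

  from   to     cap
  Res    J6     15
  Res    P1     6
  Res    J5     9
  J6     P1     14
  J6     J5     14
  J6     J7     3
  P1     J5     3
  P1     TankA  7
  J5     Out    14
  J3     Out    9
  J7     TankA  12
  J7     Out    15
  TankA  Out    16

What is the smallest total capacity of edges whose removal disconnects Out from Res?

Augment Res→J5→Out: bottleneck 9, flow now 9.
Augment Res→J6→J5→Out: bottleneck 5, flow now 14.
Augment Res→J6→J7→Out: bottleneck 3, flow now 17.
Augment Res→P1→TankA→Out: bottleneck 6, flow now 23.
Augment Res→J6→P1→TankA→Out: bottleneck 1, flow now 24.
No augmenting path remains; maximum flow = 24.
By max-flow min-cut, the minimum cut capacity equals the max flow.
In the residual graph, reachable from Res: {Res, J6, P1, J5}.
Min-cut edges: J6→J7 (3), P1→TankA (7), J5→Out (14); capacity 3 + 7 + 14 = 24.

24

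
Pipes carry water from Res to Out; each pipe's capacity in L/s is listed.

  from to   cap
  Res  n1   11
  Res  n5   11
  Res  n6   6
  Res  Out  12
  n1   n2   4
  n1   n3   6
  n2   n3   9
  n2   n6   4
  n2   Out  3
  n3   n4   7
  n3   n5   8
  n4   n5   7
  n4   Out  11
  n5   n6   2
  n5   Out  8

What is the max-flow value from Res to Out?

30

Augment Res→Out: bottleneck 12, flow now 12.
Augment Res→n5→Out: bottleneck 8, flow now 20.
Augment Res→n1→n2→Out: bottleneck 3, flow now 23.
Augment Res→n1→n3→n4→Out: bottleneck 6, flow now 29.
Augment Res→n1→n2→n3→n4→Out: bottleneck 1, flow now 30.
No augmenting path remains; maximum flow = 30.
In the residual graph, reachable from Res: {Res, n1, n5, n6}.
Min-cut edges: Res→Out (12), n1→n2 (4), n1→n3 (6), n5→Out (8); capacity 12 + 4 + 6 + 8 = 30.
This cut is saturated, so no flow can exceed 30.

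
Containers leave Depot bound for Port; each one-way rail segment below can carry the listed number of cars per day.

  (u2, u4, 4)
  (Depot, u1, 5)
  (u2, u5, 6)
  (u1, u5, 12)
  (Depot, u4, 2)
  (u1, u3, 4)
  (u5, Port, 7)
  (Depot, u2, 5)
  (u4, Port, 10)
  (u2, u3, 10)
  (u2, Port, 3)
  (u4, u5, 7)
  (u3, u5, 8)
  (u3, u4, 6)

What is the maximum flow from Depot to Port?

Augment Depot→u2→Port: bottleneck 3, flow now 3.
Augment Depot→u4→Port: bottleneck 2, flow now 5.
Augment Depot→u1→u5→Port: bottleneck 5, flow now 10.
Augment Depot→u2→u4→Port: bottleneck 2, flow now 12.
No augmenting path remains; maximum flow = 12.
In the residual graph, reachable from Depot: {Depot}.
Min-cut edges: Depot→u1 (5), Depot→u2 (5), Depot→u4 (2); capacity 5 + 5 + 2 = 12.
This cut is saturated, so no flow can exceed 12.

12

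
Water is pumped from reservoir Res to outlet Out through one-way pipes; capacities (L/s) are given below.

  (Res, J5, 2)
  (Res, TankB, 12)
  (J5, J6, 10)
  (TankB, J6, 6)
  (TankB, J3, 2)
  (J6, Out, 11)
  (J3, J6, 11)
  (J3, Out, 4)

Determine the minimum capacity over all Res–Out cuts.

Augment Res→J5→J6→Out: bottleneck 2, flow now 2.
Augment Res→TankB→J6→Out: bottleneck 6, flow now 8.
Augment Res→TankB→J3→Out: bottleneck 2, flow now 10.
No augmenting path remains; maximum flow = 10.
By max-flow min-cut, the minimum cut capacity equals the max flow.
In the residual graph, reachable from Res: {Res, TankB}.
Min-cut edges: Res→J5 (2), TankB→J6 (6), TankB→J3 (2); capacity 2 + 6 + 2 = 10.

10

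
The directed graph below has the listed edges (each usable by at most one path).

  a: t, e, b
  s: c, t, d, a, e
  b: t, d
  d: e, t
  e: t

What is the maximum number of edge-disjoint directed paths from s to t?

Assign every edge capacity 1; by Menger, the answer equals the max flow.
Path s→t (+1); total 1.
Path s→a→t (+1); total 2.
Path s→d→t (+1); total 3.
Path s→e→t (+1); total 4.
No residual s→t path; max flow = 4.
Certifying cut of size 4: {s→a, s→d, s→e, s→t}.

4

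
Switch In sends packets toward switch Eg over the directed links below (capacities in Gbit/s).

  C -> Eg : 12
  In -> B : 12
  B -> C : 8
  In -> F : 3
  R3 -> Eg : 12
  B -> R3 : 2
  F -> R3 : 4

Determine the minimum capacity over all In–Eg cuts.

Augment In→B→R3→Eg: bottleneck 2, flow now 2.
Augment In→B→C→Eg: bottleneck 8, flow now 10.
Augment In→F→R3→Eg: bottleneck 3, flow now 13.
No augmenting path remains; maximum flow = 13.
By max-flow min-cut, the minimum cut capacity equals the max flow.
In the residual graph, reachable from In: {In, B}.
Min-cut edges: In→F (3), B→R3 (2), B→C (8); capacity 3 + 2 + 8 = 13.

13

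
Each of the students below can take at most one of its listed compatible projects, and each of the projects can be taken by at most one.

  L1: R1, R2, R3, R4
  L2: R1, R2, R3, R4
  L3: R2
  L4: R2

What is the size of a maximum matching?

3

Unit-capacity flow: source→left, listed edges, right→sink; max matching = max flow.
Augmenting path L1→R1 (+1); matched 1.
Augmenting path L2→R2 (+1); matched 2.
Augmenting path L3→R2→L2→R3 (+1); matched 3.
No augmenting path remains; maximum matching = 3.
König certificate: {L1, L2, R2} is a vertex cover of size 3 (every listed pair touches it), so no matching can be larger.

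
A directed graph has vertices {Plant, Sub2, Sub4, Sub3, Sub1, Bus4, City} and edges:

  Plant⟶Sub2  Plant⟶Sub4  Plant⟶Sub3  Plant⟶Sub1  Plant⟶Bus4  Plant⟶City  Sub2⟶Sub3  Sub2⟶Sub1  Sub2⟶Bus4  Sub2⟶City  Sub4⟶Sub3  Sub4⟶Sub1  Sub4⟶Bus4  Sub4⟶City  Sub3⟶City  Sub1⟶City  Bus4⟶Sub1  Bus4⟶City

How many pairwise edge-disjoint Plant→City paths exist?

Assign every edge capacity 1; by Menger, the answer equals the max flow.
Path Plant→City (+1); total 1.
Path Plant→Sub2→City (+1); total 2.
Path Plant→Sub4→City (+1); total 3.
Path Plant→Sub3→City (+1); total 4.
Path Plant→Sub1→City (+1); total 5.
Path Plant→Bus4→City (+1); total 6.
No residual Plant→City path; max flow = 6.
Certifying cut of size 6: {Plant→Bus4, Plant→City, Plant→Sub1, Plant→Sub2, Plant→Sub3, Plant→Sub4}.

6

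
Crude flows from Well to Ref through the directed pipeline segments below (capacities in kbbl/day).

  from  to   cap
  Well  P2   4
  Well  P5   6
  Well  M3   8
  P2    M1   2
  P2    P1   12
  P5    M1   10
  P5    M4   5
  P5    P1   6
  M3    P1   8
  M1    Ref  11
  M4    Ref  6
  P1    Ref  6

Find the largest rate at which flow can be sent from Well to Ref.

14

Augment Well→P2→M1→Ref: bottleneck 2, flow now 2.
Augment Well→P2→P1→Ref: bottleneck 2, flow now 4.
Augment Well→P5→M1→Ref: bottleneck 6, flow now 10.
Augment Well→M3→P1→Ref: bottleneck 4, flow now 14.
No augmenting path remains; maximum flow = 14.
In the residual graph, reachable from Well: {Well, P2, M3, P1}.
Min-cut edges: Well→P5 (6), P2→M1 (2), P1→Ref (6); capacity 6 + 2 + 6 = 14.
This cut is saturated, so no flow can exceed 14.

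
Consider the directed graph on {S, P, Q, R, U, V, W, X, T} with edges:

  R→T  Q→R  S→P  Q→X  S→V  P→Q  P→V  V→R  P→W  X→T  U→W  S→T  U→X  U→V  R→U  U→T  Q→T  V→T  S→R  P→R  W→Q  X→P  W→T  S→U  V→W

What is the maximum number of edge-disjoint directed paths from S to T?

Assign every edge capacity 1; by Menger, the answer equals the max flow.
Path S→T (+1); total 1.
Path S→R→T (+1); total 2.
Path S→U→T (+1); total 3.
Path S→V→T (+1); total 4.
Path S→P→Q→T (+1); total 5.
No residual S→T path; max flow = 5.
Certifying cut of size 5: {S→P, S→R, S→T, S→U, S→V}.

5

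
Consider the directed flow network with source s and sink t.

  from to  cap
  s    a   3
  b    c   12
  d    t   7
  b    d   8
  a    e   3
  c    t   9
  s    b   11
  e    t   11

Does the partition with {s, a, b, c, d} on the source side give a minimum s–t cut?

No — its capacity is 19, but the minimum cut has capacity 14.

Given cut capacity: 3 + 9 + 7 = 19.
Augment s→a→e→t: bottleneck 3, flow now 3.
Augment s→b→c→t: bottleneck 9, flow now 12.
Augment s→b→d→t: bottleneck 2, flow now 14.
No augmenting path remains; maximum flow = 14.
In the residual graph, reachable from s: {s}.
Min-cut edges: s→a (3), s→b (11); capacity 3 + 11 = 14.
Cut capacity 19 exceeds the max flow 14, so it is not minimum.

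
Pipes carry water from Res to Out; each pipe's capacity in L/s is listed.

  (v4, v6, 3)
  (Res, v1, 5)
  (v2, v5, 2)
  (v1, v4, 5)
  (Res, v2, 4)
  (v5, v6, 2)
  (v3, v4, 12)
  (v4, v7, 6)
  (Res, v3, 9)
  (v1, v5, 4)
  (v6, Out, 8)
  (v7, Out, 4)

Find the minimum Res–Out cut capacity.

Augment Res→v1→v4→v6→Out: bottleneck 3, flow now 3.
Augment Res→v1→v4→v7→Out: bottleneck 2, flow now 5.
Augment Res→v2→v5→v6→Out: bottleneck 2, flow now 7.
Augment Res→v3→v4→v7→Out: bottleneck 2, flow now 9.
No augmenting path remains; maximum flow = 9.
By max-flow min-cut, the minimum cut capacity equals the max flow.
In the residual graph, reachable from Res: {Res, v1, v2, v3, v4, v5, v7}.
Min-cut edges: v4→v6 (3), v5→v6 (2), v7→Out (4); capacity 3 + 2 + 4 = 9.

9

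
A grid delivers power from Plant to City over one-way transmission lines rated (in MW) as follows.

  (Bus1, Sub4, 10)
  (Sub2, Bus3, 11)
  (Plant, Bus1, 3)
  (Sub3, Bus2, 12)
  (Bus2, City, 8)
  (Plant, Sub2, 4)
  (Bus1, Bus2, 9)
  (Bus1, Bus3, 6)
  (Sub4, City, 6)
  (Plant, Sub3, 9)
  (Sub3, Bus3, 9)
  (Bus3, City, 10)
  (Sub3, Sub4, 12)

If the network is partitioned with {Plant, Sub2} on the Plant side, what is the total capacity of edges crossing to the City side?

Edges leaving {Plant, Sub2}: Plant→Sub3 (9), Plant→Bus1 (3), Sub2→Bus3 (11).
Cut capacity = 9 + 3 + 11 = 23.

23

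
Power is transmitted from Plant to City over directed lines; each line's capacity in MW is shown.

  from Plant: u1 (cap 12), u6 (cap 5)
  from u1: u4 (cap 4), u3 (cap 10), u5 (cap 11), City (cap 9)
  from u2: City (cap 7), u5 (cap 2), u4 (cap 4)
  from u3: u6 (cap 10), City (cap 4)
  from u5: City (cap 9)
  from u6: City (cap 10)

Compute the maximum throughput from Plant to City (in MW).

17

Augment Plant→u1→City: bottleneck 9, flow now 9.
Augment Plant→u6→City: bottleneck 5, flow now 14.
Augment Plant→u1→u3→City: bottleneck 3, flow now 17.
No augmenting path remains; maximum flow = 17.
In the residual graph, reachable from Plant: {Plant}.
Min-cut edges: Plant→u1 (12), Plant→u6 (5); capacity 12 + 5 = 17.
This cut is saturated, so no flow can exceed 17.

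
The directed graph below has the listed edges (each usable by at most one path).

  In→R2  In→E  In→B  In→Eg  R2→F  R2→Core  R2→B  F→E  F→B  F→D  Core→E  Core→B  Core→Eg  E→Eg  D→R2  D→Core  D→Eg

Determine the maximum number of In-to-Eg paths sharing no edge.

3

Assign every edge capacity 1; by Menger, the answer equals the max flow.
Path In→Eg (+1); total 1.
Path In→E→Eg (+1); total 2.
Path In→R2→Core→Eg (+1); total 3.
No residual In→Eg path; max flow = 3.
Certifying cut of size 3: {In→E, In→Eg, In→R2}.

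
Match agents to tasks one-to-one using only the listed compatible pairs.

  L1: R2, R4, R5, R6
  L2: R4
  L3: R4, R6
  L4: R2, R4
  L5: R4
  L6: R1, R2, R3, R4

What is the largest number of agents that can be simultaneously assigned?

Unit-capacity flow: source→left, listed edges, right→sink; max matching = max flow.
Augmenting path L1→R2 (+1); matched 1.
Augmenting path L2→R4 (+1); matched 2.
Augmenting path L3→R6 (+1); matched 3.
Augmenting path L6→R1 (+1); matched 4.
Augmenting path L4→R2→L1→R5 (+1); matched 5.
No augmenting path remains; maximum matching = 5.
König certificate: {L1, L3, L4, L6, R4} is a vertex cover of size 5 (every listed pair touches it), so no matching can be larger.

5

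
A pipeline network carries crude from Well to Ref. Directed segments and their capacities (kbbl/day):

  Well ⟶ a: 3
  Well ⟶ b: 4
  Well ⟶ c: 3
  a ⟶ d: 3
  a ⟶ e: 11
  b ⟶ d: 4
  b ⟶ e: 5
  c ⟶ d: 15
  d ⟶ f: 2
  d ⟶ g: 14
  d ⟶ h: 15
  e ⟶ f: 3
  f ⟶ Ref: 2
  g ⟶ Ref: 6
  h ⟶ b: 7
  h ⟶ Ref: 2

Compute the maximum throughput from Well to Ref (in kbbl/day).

10

Augment Well→a→d→f→Ref: bottleneck 2, flow now 2.
Augment Well→a→d→g→Ref: bottleneck 1, flow now 3.
Augment Well→b→d→g→Ref: bottleneck 4, flow now 7.
Augment Well→c→d→g→Ref: bottleneck 1, flow now 8.
Augment Well→c→d→h→Ref: bottleneck 2, flow now 10.
No augmenting path remains; maximum flow = 10.
In the residual graph, reachable from Well: {Well}.
Min-cut edges: Well→a (3), Well→b (4), Well→c (3); capacity 3 + 4 + 3 = 10.
This cut is saturated, so no flow can exceed 10.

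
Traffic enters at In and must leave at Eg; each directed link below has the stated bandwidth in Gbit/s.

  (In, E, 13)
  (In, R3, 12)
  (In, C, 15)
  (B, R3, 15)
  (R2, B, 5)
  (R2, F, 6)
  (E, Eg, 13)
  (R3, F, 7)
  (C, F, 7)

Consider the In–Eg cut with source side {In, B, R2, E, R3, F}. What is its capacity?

28

Edges leaving {In, B, R2, E, R3, F}: In→C (15), E→Eg (13).
Cut capacity = 15 + 13 = 28.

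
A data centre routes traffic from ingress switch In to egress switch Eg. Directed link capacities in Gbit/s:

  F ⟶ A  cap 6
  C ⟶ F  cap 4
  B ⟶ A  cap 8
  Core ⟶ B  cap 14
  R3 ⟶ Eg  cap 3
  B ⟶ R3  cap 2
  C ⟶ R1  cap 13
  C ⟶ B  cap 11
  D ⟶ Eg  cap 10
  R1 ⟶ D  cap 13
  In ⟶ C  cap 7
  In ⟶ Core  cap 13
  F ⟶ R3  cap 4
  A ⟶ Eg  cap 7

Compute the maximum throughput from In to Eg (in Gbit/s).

16

Augment In→C→F→R3→Eg: bottleneck 3, flow now 3.
Augment In→C→F→A→Eg: bottleneck 1, flow now 4.
Augment In→C→B→A→Eg: bottleneck 3, flow now 7.
Augment In→Core→B→A→Eg: bottleneck 3, flow now 10.
Augment In→Core→B→C→R1→D→Eg: bottleneck 3, flow now 13. (uses reverse residual edge)
Augment In→Core→B→R3→F→C→R1→D→Eg: bottleneck 2, flow now 15. (uses reverse residual edge)
Augment In→Core→B→A→F→C→R1→D→Eg: bottleneck 1, flow now 16. (uses reverse residual edge)
No augmenting path remains; maximum flow = 16.
In the residual graph, reachable from In: {In, Core, B, A}.
Min-cut edges: In→C (7), B→R3 (2), A→Eg (7); capacity 7 + 2 + 7 = 16.
This cut is saturated, so no flow can exceed 16.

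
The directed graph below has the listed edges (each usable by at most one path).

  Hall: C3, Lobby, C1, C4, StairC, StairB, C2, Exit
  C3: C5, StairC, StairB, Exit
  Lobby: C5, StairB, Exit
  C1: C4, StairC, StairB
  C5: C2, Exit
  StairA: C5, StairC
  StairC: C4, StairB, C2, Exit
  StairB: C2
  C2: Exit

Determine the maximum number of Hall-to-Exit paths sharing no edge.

5

Assign every edge capacity 1; by Menger, the answer equals the max flow.
Path Hall→Exit (+1); total 1.
Path Hall→C3→Exit (+1); total 2.
Path Hall→Lobby→Exit (+1); total 3.
Path Hall→StairC→Exit (+1); total 4.
Path Hall→C2→Exit (+1); total 5.
No residual Hall→Exit path; max flow = 5.
Certifying cut of size 5: {C2→Exit, Hall→C3, Hall→Exit, Hall→Lobby, StairC→Exit}.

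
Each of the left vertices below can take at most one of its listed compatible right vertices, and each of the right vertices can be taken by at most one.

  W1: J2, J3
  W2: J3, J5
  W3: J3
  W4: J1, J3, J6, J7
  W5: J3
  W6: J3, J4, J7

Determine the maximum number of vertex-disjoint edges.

Unit-capacity flow: source→left, listed edges, right→sink; max matching = max flow.
Augmenting path W1→J2 (+1); matched 1.
Augmenting path W2→J3 (+1); matched 2.
Augmenting path W4→J1 (+1); matched 3.
Augmenting path W6→J4 (+1); matched 4.
Augmenting path W3→J3→W2→J5 (+1); matched 5.
No augmenting path remains; maximum matching = 5.
König certificate: {W1, W2, W4, W6, J3} is a vertex cover of size 5 (every listed pair touches it), so no matching can be larger.

5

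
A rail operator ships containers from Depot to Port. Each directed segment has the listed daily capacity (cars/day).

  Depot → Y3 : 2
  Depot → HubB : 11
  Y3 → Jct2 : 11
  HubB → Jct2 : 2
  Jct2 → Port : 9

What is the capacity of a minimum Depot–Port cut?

4

Augment Depot→Y3→Jct2→Port: bottleneck 2, flow now 2.
Augment Depot→HubB→Jct2→Port: bottleneck 2, flow now 4.
No augmenting path remains; maximum flow = 4.
By max-flow min-cut, the minimum cut capacity equals the max flow.
In the residual graph, reachable from Depot: {Depot, HubB}.
Min-cut edges: Depot→Y3 (2), HubB→Jct2 (2); capacity 2 + 2 = 4.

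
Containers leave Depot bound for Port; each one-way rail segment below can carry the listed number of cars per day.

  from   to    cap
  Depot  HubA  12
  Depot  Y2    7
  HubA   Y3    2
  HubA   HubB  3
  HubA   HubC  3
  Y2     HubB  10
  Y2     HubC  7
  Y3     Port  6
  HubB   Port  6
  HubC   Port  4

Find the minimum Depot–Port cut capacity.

Augment Depot→HubA→Y3→Port: bottleneck 2, flow now 2.
Augment Depot→HubA→HubB→Port: bottleneck 3, flow now 5.
Augment Depot→HubA→HubC→Port: bottleneck 3, flow now 8.
Augment Depot→Y2→HubB→Port: bottleneck 3, flow now 11.
Augment Depot→Y2→HubC→Port: bottleneck 1, flow now 12.
No augmenting path remains; maximum flow = 12.
By max-flow min-cut, the minimum cut capacity equals the max flow.
In the residual graph, reachable from Depot: {Depot, HubA, Y2, HubB, HubC}.
Min-cut edges: HubA→Y3 (2), HubB→Port (6), HubC→Port (4); capacity 2 + 6 + 4 = 12.

12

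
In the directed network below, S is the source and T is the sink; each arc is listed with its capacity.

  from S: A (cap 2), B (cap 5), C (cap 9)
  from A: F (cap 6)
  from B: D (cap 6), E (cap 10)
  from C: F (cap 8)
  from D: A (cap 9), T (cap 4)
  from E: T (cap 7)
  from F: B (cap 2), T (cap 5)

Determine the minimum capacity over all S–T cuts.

Augment S→A→F→T: bottleneck 2, flow now 2.
Augment S→B→D→T: bottleneck 4, flow now 6.
Augment S→B→E→T: bottleneck 1, flow now 7.
Augment S→C→F→T: bottleneck 3, flow now 10.
Augment S→C→F→B→E→T: bottleneck 2, flow now 12.
No augmenting path remains; maximum flow = 12.
By max-flow min-cut, the minimum cut capacity equals the max flow.
In the residual graph, reachable from S: {S, A, C, F}.
Min-cut edges: S→B (5), F→B (2), F→T (5); capacity 5 + 2 + 5 = 12.

12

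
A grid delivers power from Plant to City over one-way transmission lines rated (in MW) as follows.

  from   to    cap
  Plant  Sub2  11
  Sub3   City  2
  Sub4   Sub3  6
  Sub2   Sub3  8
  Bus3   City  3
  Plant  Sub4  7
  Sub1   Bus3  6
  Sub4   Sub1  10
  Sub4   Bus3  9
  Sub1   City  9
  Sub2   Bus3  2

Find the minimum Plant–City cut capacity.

11

Augment Plant→Sub4→Sub3→City: bottleneck 2, flow now 2.
Augment Plant→Sub4→Sub1→City: bottleneck 5, flow now 7.
Augment Plant→Sub2→Bus3→City: bottleneck 2, flow now 9.
Augment Plant→Sub2→Sub3→Sub4→Sub1→City: bottleneck 2, flow now 11. (uses reverse residual edge)
No augmenting path remains; maximum flow = 11.
By max-flow min-cut, the minimum cut capacity equals the max flow.
In the residual graph, reachable from Plant: {Plant, Sub2, Sub3}.
Min-cut edges: Plant→Sub4 (7), Sub2→Bus3 (2), Sub3→City (2); capacity 7 + 2 + 2 = 11.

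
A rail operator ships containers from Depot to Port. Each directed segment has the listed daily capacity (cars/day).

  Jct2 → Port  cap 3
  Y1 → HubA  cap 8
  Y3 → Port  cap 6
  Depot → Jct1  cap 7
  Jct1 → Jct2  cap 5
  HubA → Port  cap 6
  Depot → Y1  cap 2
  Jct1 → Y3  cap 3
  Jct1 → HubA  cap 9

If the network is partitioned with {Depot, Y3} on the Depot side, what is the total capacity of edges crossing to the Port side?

Edges leaving {Depot, Y3}: Depot→Y1 (2), Depot→Jct1 (7), Y3→Port (6).
Cut capacity = 2 + 7 + 6 = 15.

15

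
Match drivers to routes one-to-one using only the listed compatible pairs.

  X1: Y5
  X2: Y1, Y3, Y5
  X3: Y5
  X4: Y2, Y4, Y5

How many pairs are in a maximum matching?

3

Unit-capacity flow: source→left, listed edges, right→sink; max matching = max flow.
Augmenting path X1→Y5 (+1); matched 1.
Augmenting path X2→Y1 (+1); matched 2.
Augmenting path X4→Y2 (+1); matched 3.
No augmenting path remains; maximum matching = 3.
König certificate: {X2, X4, Y5} is a vertex cover of size 3 (every listed pair touches it), so no matching can be larger.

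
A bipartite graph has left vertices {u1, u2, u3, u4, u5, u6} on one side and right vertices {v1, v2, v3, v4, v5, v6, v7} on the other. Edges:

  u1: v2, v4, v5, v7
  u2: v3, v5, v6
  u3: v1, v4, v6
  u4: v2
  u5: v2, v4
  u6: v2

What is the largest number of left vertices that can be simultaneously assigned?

5

Unit-capacity flow: source→left, listed edges, right→sink; max matching = max flow.
Augmenting path u1→v2 (+1); matched 1.
Augmenting path u2→v3 (+1); matched 2.
Augmenting path u3→v1 (+1); matched 3.
Augmenting path u5→v4 (+1); matched 4.
Augmenting path u4→v2→u1→v5 (+1); matched 5.
No augmenting path remains; maximum matching = 5.
König certificate: {u1, u2, u3, u5, v2} is a vertex cover of size 5 (every listed pair touches it), so no matching can be larger.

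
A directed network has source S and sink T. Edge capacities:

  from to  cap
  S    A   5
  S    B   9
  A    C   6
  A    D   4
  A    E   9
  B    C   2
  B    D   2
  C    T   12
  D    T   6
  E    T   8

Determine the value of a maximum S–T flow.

Augment S→A→C→T: bottleneck 5, flow now 5.
Augment S→B→C→T: bottleneck 2, flow now 7.
Augment S→B→D→T: bottleneck 2, flow now 9.
No augmenting path remains; maximum flow = 9.
In the residual graph, reachable from S: {S, B}.
Min-cut edges: S→A (5), B→C (2), B→D (2); capacity 5 + 2 + 2 = 9.
This cut is saturated, so no flow can exceed 9.

9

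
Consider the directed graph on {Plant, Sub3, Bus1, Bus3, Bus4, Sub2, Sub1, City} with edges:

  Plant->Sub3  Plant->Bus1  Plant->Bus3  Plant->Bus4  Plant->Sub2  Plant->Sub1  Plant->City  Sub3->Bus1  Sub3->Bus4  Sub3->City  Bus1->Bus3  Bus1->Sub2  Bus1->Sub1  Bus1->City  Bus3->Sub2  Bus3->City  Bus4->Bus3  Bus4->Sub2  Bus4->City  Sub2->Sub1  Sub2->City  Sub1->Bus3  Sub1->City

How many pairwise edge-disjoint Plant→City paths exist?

Assign every edge capacity 1; by Menger, the answer equals the max flow.
Path Plant→City (+1); total 1.
Path Plant→Sub3→City (+1); total 2.
Path Plant→Bus1→City (+1); total 3.
Path Plant→Bus3→City (+1); total 4.
Path Plant→Bus4→City (+1); total 5.
Path Plant→Sub2→City (+1); total 6.
Path Plant→Sub1→City (+1); total 7.
No residual Plant→City path; max flow = 7.
Certifying cut of size 7: {Plant→Bus1, Plant→Bus3, Plant→Bus4, Plant→City, Plant→Sub1, Plant→Sub2, Plant→Sub3}.

7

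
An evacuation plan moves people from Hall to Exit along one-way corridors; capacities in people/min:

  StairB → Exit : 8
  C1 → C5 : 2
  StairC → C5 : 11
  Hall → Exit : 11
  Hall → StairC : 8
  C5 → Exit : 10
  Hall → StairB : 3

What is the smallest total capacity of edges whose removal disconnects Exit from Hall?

Augment Hall→Exit: bottleneck 11, flow now 11.
Augment Hall→StairB→Exit: bottleneck 3, flow now 14.
Augment Hall→StairC→C5→Exit: bottleneck 8, flow now 22.
No augmenting path remains; maximum flow = 22.
By max-flow min-cut, the minimum cut capacity equals the max flow.
In the residual graph, reachable from Hall: {Hall}.
Min-cut edges: Hall→StairB (3), Hall→StairC (8), Hall→Exit (11); capacity 3 + 8 + 11 = 22.

22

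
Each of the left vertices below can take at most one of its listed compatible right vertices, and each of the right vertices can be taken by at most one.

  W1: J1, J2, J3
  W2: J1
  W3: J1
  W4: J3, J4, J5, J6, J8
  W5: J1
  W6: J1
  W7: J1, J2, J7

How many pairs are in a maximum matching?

4

Unit-capacity flow: source→left, listed edges, right→sink; max matching = max flow.
Augmenting path W1→J1 (+1); matched 1.
Augmenting path W4→J3 (+1); matched 2.
Augmenting path W7→J2 (+1); matched 3.
Augmenting path W2→J1→W1→J2→W7→J7 (+1); matched 4.
No augmenting path remains; maximum matching = 4.
König certificate: {W1, W4, W7, J1} is a vertex cover of size 4 (every listed pair touches it), so no matching can be larger.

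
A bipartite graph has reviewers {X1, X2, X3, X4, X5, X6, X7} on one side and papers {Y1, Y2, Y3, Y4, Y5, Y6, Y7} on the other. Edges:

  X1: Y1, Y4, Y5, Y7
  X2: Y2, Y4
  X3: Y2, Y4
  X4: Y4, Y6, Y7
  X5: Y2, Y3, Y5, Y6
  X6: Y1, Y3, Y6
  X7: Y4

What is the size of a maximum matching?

Unit-capacity flow: source→left, listed edges, right→sink; max matching = max flow.
Augmenting path X1→Y1 (+1); matched 1.
Augmenting path X2→Y2 (+1); matched 2.
Augmenting path X3→Y4 (+1); matched 3.
Augmenting path X4→Y6 (+1); matched 4.
Augmenting path X5→Y3 (+1); matched 5.
Augmenting path X6→Y1→X1→Y5 (+1); matched 6.
No augmenting path remains; maximum matching = 6.
König certificate: {X1, X4, X5, X6, Y2, Y4} is a vertex cover of size 6 (every listed pair touches it), so no matching can be larger.

6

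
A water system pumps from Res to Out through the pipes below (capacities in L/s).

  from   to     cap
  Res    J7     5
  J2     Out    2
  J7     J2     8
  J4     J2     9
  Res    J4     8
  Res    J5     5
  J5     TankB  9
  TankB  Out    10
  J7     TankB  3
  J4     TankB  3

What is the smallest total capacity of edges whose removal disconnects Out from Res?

12

Augment Res→J4→TankB→Out: bottleneck 3, flow now 3.
Augment Res→J4→J2→Out: bottleneck 2, flow now 5.
Augment Res→J7→TankB→Out: bottleneck 3, flow now 8.
Augment Res→J5→TankB→Out: bottleneck 4, flow now 12.
No augmenting path remains; maximum flow = 12.
By max-flow min-cut, the minimum cut capacity equals the max flow.
In the residual graph, reachable from Res: {Res, J4, J7, J5, TankB, J2}.
Min-cut edges: TankB→Out (10), J2→Out (2); capacity 10 + 2 = 12.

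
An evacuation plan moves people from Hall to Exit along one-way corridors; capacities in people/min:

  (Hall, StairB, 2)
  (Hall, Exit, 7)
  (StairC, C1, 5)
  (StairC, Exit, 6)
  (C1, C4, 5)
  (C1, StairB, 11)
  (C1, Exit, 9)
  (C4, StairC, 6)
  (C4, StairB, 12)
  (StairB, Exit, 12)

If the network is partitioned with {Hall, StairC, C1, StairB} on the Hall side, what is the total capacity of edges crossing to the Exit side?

Edges leaving {Hall, StairC, C1, StairB}: Hall→Exit (7), StairC→Exit (6), C1→C4 (5), C1→Exit (9), StairB→Exit (12).
Cut capacity = 7 + 6 + 5 + 9 + 12 = 39.

39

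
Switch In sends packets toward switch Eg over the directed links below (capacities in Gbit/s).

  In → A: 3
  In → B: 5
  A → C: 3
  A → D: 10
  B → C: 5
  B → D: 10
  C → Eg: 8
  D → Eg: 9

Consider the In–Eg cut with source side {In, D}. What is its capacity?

Edges leaving {In, D}: In→A (3), In→B (5), D→Eg (9).
Cut capacity = 3 + 5 + 9 = 17.

17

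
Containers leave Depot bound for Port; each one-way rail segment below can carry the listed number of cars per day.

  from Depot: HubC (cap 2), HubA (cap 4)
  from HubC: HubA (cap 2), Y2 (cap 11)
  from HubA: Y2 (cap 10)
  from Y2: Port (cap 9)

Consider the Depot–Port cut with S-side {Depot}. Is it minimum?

Yes — it is a minimum cut (capacity 6).

Given cut capacity: 2 + 4 = 6.
Augment Depot→HubC→Y2→Port: bottleneck 2, flow now 2.
Augment Depot→HubA→Y2→Port: bottleneck 4, flow now 6.
No augmenting path remains; maximum flow = 6.
Cut capacity 6 equals the max flow, so it is a minimum cut.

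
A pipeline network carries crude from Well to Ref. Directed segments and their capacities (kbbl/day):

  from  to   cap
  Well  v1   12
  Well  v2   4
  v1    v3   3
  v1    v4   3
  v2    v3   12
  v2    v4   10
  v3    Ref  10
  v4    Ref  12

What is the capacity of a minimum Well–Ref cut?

Augment Well→v1→v3→Ref: bottleneck 3, flow now 3.
Augment Well→v1→v4→Ref: bottleneck 3, flow now 6.
Augment Well→v2→v3→Ref: bottleneck 4, flow now 10.
No augmenting path remains; maximum flow = 10.
By max-flow min-cut, the minimum cut capacity equals the max flow.
In the residual graph, reachable from Well: {Well, v1}.
Min-cut edges: Well→v2 (4), v1→v3 (3), v1→v4 (3); capacity 4 + 3 + 3 = 10.

10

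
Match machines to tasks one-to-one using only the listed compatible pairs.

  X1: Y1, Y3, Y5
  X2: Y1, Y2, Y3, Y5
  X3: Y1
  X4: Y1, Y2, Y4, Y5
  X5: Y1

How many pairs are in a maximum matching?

Unit-capacity flow: source→left, listed edges, right→sink; max matching = max flow.
Augmenting path X1→Y1 (+1); matched 1.
Augmenting path X2→Y2 (+1); matched 2.
Augmenting path X4→Y4 (+1); matched 3.
Augmenting path X3→Y1→X1→Y3 (+1); matched 4.
No augmenting path remains; maximum matching = 4.
König certificate: {X1, X2, X4, Y1} is a vertex cover of size 4 (every listed pair touches it), so no matching can be larger.

4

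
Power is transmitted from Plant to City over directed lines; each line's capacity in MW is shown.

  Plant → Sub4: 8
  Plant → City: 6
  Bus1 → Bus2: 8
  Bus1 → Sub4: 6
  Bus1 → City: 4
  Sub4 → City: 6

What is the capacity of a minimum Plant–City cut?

12

Augment Plant→City: bottleneck 6, flow now 6.
Augment Plant→Sub4→City: bottleneck 6, flow now 12.
No augmenting path remains; maximum flow = 12.
By max-flow min-cut, the minimum cut capacity equals the max flow.
In the residual graph, reachable from Plant: {Plant, Sub4}.
Min-cut edges: Plant→City (6), Sub4→City (6); capacity 6 + 6 = 12.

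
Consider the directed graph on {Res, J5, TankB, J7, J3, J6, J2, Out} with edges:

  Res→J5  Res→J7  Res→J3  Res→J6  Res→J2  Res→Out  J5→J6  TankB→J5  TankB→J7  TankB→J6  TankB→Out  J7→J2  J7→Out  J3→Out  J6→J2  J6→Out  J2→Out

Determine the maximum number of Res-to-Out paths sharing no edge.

Assign every edge capacity 1; by Menger, the answer equals the max flow.
Path Res→Out (+1); total 1.
Path Res→J7→Out (+1); total 2.
Path Res→J3→Out (+1); total 3.
Path Res→J6→Out (+1); total 4.
Path Res→J2→Out (+1); total 5.
No residual Res→Out path; max flow = 5.
Certifying cut of size 5: {J2→Out, J6→Out, Res→J3, Res→J7, Res→Out}.

5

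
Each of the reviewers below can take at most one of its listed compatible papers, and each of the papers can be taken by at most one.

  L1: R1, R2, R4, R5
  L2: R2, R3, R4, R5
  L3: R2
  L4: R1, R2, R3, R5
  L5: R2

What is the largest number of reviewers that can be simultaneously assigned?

Unit-capacity flow: source→left, listed edges, right→sink; max matching = max flow.
Augmenting path L1→R1 (+1); matched 1.
Augmenting path L2→R2 (+1); matched 2.
Augmenting path L4→R3 (+1); matched 3.
Augmenting path L3→R2→L2→R4 (+1); matched 4.
No augmenting path remains; maximum matching = 4.
König certificate: {L1, L2, L4, R2} is a vertex cover of size 4 (every listed pair touches it), so no matching can be larger.

4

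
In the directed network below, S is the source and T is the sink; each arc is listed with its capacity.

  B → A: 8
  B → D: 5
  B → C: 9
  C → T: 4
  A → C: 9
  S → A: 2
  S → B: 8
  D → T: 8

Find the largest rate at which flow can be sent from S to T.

Augment S→A→C→T: bottleneck 2, flow now 2.
Augment S→B→C→T: bottleneck 2, flow now 4.
Augment S→B→D→T: bottleneck 5, flow now 9.
No augmenting path remains; maximum flow = 9.
In the residual graph, reachable from S: {S, A, B, C}.
Min-cut edges: B→D (5), C→T (4); capacity 5 + 4 = 9.
This cut is saturated, so no flow can exceed 9.

9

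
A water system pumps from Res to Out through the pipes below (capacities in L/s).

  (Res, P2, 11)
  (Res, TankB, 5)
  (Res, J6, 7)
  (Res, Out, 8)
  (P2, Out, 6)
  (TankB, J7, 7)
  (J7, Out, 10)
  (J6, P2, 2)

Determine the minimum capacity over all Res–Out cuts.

19

Augment Res→Out: bottleneck 8, flow now 8.
Augment Res→P2→Out: bottleneck 6, flow now 14.
Augment Res→TankB→J7→Out: bottleneck 5, flow now 19.
No augmenting path remains; maximum flow = 19.
By max-flow min-cut, the minimum cut capacity equals the max flow.
In the residual graph, reachable from Res: {Res, P2, J6}.
Min-cut edges: Res→TankB (5), Res→Out (8), P2→Out (6); capacity 5 + 8 + 6 = 19.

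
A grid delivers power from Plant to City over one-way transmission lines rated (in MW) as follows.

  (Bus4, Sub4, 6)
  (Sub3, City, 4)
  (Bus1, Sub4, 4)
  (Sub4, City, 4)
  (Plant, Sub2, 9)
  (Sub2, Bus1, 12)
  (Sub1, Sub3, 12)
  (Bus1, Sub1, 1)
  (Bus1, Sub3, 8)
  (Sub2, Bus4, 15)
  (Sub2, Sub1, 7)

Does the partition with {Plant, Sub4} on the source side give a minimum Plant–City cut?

Given cut capacity: 9 + 4 = 13.
Augment Plant→Sub2→Bus4→Sub4→City: bottleneck 4, flow now 4.
Augment Plant→Sub2→Sub1→Sub3→City: bottleneck 4, flow now 8.
No augmenting path remains; maximum flow = 8.
In the residual graph, reachable from Plant: {Plant, Sub2, Bus4, Sub1, Bus1, Sub3, Sub4}.
Min-cut edges: Sub3→City (4), Sub4→City (4); capacity 4 + 4 = 8.
Cut capacity 13 exceeds the max flow 8, so it is not minimum.

No — its capacity is 13, but the minimum cut has capacity 8.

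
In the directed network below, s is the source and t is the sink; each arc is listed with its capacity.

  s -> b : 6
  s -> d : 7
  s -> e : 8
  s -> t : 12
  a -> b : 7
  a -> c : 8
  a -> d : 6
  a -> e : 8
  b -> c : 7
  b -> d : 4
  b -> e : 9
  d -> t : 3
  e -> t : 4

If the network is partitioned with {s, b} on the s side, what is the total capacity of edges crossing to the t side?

Edges leaving {s, b}: s→d (7), s→e (8), s→t (12), b→c (7), b→d (4), b→e (9).
Cut capacity = 7 + 8 + 12 + 7 + 4 + 9 = 47.

47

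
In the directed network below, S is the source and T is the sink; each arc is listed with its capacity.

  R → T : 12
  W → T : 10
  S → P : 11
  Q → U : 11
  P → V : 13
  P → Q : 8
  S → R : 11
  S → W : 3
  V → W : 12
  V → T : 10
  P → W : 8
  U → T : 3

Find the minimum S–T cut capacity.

25

Augment S→R→T: bottleneck 11, flow now 11.
Augment S→W→T: bottleneck 3, flow now 14.
Augment S→P→V→T: bottleneck 10, flow now 24.
Augment S→P→W→T: bottleneck 1, flow now 25.
No augmenting path remains; maximum flow = 25.
By max-flow min-cut, the minimum cut capacity equals the max flow.
In the residual graph, reachable from S: {S}.
Min-cut edges: S→P (11), S→R (11), S→W (3); capacity 11 + 11 + 3 = 25.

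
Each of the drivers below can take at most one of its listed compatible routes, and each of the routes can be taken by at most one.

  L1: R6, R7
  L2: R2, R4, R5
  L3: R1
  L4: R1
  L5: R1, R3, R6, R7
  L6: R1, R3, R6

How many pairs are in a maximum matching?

Unit-capacity flow: source→left, listed edges, right→sink; max matching = max flow.
Augmenting path L1→R6 (+1); matched 1.
Augmenting path L2→R2 (+1); matched 2.
Augmenting path L3→R1 (+1); matched 3.
Augmenting path L5→R3 (+1); matched 4.
Augmenting path L6→R3→L5→R7 (+1); matched 5.
No augmenting path remains; maximum matching = 5.
König certificate: {L1, L2, L5, L6, R1} is a vertex cover of size 5 (every listed pair touches it), so no matching can be larger.

5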